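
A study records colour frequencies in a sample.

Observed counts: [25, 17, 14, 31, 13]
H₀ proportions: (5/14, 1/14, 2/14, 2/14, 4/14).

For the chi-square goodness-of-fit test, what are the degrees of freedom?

degrees of freedom = 4

df = k − 1 = 5 − 1 = 4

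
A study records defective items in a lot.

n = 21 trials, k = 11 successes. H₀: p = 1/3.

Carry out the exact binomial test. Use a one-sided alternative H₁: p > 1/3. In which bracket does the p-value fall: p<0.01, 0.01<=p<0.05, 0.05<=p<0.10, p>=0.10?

p-value bracket: 0.05<=p<0.10

Exact binomial: n=21, k=11, p₀=1/3=0.3333
P(X≥11) from Σ C(n,i)·p₀^i·(1−p₀)^(n−i)
p-value (one-sided, H₁ greater) = 0.05572
→ bracket: 0.05<=p<0.10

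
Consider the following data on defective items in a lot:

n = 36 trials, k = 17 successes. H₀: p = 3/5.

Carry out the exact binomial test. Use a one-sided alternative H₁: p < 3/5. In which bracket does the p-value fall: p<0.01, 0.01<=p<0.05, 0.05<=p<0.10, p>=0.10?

Exact binomial: n=36, k=17, p₀=3/5=0.6000
P(X≤17) from Σ C(n,i)·p₀^i·(1−p₀)^(n−i)
p-value (one-sided, H₁ less) = 0.08264
→ bracket: 0.05<=p<0.10

p-value bracket: 0.05<=p<0.10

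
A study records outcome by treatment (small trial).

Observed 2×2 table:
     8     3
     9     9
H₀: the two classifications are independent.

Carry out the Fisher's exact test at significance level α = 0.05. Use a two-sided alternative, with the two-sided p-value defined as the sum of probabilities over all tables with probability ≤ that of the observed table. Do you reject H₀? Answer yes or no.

Margins: r₁=11, r₂=18, c₁=17, c₂=12, n=29
p_obs = C(11,8)·C(18,9)/C(29,17); sum pmf over tables with pmf ≤ p_obs
p-value (two-sided) = 0.27317
At α=0.05: p ≥ α → fail to reject H₀

reject H₀: no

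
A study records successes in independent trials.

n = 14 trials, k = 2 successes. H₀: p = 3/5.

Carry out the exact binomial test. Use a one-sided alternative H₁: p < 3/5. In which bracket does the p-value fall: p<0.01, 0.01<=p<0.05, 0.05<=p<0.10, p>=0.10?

Exact binomial: n=14, k=2, p₀=3/5=0.6000
P(X≤2) from Σ C(n,i)·p₀^i·(1−p₀)^(n−i)
p-value (one-sided, H₁ less) = 0.00061
→ bracket: p<0.01

p-value bracket: p<0.01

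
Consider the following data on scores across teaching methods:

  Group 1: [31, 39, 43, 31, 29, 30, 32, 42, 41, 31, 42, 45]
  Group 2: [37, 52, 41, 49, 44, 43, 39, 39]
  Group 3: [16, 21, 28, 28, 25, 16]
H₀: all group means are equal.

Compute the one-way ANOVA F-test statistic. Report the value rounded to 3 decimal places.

Group means [36.33, 43.00, 22.33], grand mean 35.154
SSB = Σnᵢ(x̄ᵢ−x̄)² = 1495.385; SSW = ΣΣ(x−x̄ᵢ)² = 754.000
MSB = 1495.385/2 = 747.6923; MSW = 754.000/23 = 32.7826
F = MSB/MSW = 22.8076
df = (2, 23)

test statistic = 22.808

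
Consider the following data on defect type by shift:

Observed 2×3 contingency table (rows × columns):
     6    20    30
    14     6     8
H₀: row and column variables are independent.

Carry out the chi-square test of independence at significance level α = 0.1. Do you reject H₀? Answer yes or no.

reject H₀: yes

Row totals [56, 28], col totals [20, 26, 38], n=84
χ² = (6−13.33)²/13.33 + (20−17.33)²/17.33 + (30−25.33)²/25.33 + (14−6.67)²/6.67 + (6−8.67)²/8.67 + (8−12.67)²/12.67 = 15.9097
df = 2
p-value (upper-tail) = 0.00035
At α=0.1: p < α → reject H₀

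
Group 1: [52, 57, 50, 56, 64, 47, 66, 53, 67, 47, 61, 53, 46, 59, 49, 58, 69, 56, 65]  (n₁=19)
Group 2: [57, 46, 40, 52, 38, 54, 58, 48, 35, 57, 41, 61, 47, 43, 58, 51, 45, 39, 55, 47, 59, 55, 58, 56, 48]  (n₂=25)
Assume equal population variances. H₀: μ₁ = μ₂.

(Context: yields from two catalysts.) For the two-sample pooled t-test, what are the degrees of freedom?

df = n₁ + n₂ − 2 = 19 + 25 − 2 = 42

degrees of freedom = 42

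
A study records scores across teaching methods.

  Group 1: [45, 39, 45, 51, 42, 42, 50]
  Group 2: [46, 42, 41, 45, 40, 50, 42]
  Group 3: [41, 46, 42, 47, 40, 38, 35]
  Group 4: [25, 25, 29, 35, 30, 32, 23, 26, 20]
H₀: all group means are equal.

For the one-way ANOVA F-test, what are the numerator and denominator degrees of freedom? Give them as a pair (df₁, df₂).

degrees of freedom = [3, 26]

k = 4 groups, N = 30 total
df = (k−1, N−k) = (4−1, 30−4) = (3, 26)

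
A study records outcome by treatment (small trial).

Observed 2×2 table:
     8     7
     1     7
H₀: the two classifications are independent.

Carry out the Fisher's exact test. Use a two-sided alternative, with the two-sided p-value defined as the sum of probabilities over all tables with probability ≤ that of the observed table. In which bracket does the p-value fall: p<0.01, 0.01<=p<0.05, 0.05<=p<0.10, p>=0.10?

p-value bracket: 0.05<=p<0.10

Margins: r₁=15, r₂=8, c₁=9, c₂=14, n=23
p_obs = C(15,8)·C(8,1)/C(23,9); sum pmf over tables with pmf ≤ p_obs
p-value (two-sided) = 0.08576
→ bracket: 0.05<=p<0.10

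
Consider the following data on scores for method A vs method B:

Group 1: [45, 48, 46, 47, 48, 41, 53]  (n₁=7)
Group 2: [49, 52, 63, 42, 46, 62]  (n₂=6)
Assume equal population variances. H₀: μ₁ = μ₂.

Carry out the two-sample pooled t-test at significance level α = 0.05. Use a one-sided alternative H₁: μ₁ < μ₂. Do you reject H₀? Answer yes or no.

x̄₁=46.857, s₁=3.625, n₁=7
x̄₂=52.333, s₂=8.548, n₂=6
s_p² = [6·3.625² + 5·8.548²]/11 = 40.3810
SE = √(s_p²·(1/7+1/6)) = 3.5354
t = (46.857−52.333)/3.5354 = -1.5490
df = 11
p-value (one-sided, H₁ less) = 0.07483
At α=0.05: p ≥ α → fail to reject H₀

reject H₀: no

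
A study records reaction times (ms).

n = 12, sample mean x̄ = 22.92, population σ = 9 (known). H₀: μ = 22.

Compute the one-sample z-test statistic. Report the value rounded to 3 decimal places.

test statistic = 0.354

SE = σ/√n = 9/√12 = 2.5981
z = (x̄−μ₀)/SE = (22.92−22)/2.5981 = 0.3541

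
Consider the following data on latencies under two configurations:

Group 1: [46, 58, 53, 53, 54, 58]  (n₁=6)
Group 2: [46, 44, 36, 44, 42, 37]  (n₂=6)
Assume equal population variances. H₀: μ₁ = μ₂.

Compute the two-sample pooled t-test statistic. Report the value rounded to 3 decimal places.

test statistic = 4.956

x̄₁=53.667, s₁=4.412, n₁=6
x̄₂=41.500, s₂=4.087, n₂=6
s_p² = [5·4.412² + 5·4.087²]/10 = 18.0833
SE = √(s_p²·(1/6+1/6)) = 2.4552
t = (53.667−41.500)/2.4552 = 4.9556
df = 10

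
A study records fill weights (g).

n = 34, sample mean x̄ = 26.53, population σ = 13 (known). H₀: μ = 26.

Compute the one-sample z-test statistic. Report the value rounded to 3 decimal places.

test statistic = 0.238

SE = σ/√n = 13/√34 = 2.2295
z = (x̄−μ₀)/SE = (26.53−26)/2.2295 = 0.2377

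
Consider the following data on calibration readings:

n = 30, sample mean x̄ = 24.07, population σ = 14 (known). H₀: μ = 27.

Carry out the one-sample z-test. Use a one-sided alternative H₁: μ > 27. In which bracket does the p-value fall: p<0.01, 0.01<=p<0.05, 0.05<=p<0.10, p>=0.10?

p-value bracket: p>=0.10

SE = σ/√n = 14/√30 = 2.5560
z = (x̄−μ₀)/SE = (24.07−27)/2.5560 = -1.1463
p-value (one-sided, H₁ greater) = 0.87417
→ bracket: p>=0.10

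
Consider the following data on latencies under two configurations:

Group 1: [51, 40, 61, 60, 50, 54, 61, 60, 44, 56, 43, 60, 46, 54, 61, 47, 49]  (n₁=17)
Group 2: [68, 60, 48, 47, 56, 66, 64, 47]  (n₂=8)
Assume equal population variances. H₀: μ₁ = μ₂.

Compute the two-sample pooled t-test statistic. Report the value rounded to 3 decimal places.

x̄₁=52.765, s₁=7.129, n₁=17
x̄₂=57.000, s₂=8.799, n₂=8
s_p² = [16·7.129² + 7·8.799²]/23 = 58.9156
SE = √(s_p²·(1/17+1/8)) = 3.2909
t = (52.765−57.000)/3.2909 = -1.2870
df = 23

test statistic = -1.287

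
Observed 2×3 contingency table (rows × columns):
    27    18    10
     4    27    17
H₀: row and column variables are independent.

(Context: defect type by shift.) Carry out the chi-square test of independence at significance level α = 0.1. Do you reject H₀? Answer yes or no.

reject H₀: yes

Row totals [55, 48], col totals [31, 45, 27], n=103
χ² = (27−16.55)²/16.55 + (18−24.03)²/24.03 + (10−14.42)²/14.42 + (4−14.45)²/14.45 + (27−20.97)²/20.97 + (17−12.58)²/12.58 = 20.2974
df = 2
p-value (upper-tail) = 0.00004
At α=0.1: p < α → reject H₀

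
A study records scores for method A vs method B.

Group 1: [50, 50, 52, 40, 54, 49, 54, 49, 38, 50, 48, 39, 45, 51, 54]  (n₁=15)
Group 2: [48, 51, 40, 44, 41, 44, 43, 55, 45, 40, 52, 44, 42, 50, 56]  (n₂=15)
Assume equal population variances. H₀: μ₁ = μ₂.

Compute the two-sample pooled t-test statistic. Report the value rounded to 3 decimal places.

x̄₁=48.200, s₁=5.348, n₁=15
x̄₂=46.333, s₂=5.314, n₂=15
s_p² = [14·5.348² + 14·5.314²]/28 = 28.4190
SE = √(s_p²·(1/15+1/15)) = 1.9466
t = (48.200−46.333)/1.9466 = 0.9589
df = 28

test statistic = 0.959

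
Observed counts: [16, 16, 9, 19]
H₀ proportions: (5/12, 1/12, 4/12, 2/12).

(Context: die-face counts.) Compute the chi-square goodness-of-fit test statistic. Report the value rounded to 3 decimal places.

test statistic = 41.590

n = 60; E_i = n·p_i = [25.00, 5.00, 20.00, 10.00]
χ² = (16−25.00)²/25.00 + (16−5.00)²/5.00 + (9−20.00)²/20.00 + (19−10.00)²/10.00 = 41.5900
df = 3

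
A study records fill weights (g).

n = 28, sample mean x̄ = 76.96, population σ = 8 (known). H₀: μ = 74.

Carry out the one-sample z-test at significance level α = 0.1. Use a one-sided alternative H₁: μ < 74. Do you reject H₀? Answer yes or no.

reject H₀: no

SE = σ/√n = 8/√28 = 1.5119
z = (x̄−μ₀)/SE = (76.96−74)/1.5119 = 1.9579
p-value (one-sided, H₁ less) = 0.97488
At α=0.1: p ≥ α → fail to reject H₀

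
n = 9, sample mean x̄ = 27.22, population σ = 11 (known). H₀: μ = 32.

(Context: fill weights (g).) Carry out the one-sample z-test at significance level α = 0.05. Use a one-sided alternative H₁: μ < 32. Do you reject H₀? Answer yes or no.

SE = σ/√n = 11/√9 = 3.6667
z = (x̄−μ₀)/SE = (27.22−32)/3.6667 = -1.3036
p-value (one-sided, H₁ less) = 0.09618
At α=0.05: p ≥ α → fail to reject H₀

reject H₀: no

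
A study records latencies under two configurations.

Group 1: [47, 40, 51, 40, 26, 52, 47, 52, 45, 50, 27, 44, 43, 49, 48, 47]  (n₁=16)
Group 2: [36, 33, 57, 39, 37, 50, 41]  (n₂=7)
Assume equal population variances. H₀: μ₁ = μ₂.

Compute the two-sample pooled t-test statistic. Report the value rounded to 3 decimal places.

x̄₁=44.250, s₁=7.861, n₁=16
x̄₂=41.857, s₂=8.572, n₂=7
s_p² = [15·7.861² + 6·8.572²]/21 = 65.1361
SE = √(s_p²·(1/16+1/7)) = 3.6573
t = (44.250−41.857)/3.6573 = 0.6543
df = 21

test statistic = 0.654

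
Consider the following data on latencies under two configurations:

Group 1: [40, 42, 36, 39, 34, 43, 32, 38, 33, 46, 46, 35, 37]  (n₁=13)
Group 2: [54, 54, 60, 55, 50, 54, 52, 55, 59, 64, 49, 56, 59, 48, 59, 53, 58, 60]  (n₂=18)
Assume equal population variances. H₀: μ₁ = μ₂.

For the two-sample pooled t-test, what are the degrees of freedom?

df = n₁ + n₂ − 2 = 13 + 18 − 2 = 29

degrees of freedom = 29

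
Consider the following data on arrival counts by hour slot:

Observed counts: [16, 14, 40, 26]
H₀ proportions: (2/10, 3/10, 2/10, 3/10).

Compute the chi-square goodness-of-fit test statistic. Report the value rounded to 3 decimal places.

n = 96; E_i = n·p_i = [19.20, 28.80, 19.20, 28.80]
χ² = (16−19.20)²/19.20 + (14−28.80)²/28.80 + (40−19.20)²/19.20 + (26−28.80)²/28.80 = 30.9444
df = 3

test statistic = 30.944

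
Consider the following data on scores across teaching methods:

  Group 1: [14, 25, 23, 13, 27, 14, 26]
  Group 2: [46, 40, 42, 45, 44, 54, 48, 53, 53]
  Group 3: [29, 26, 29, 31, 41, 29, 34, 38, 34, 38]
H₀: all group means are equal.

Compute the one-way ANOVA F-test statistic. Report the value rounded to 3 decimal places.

test statistic = 50.025

Group means [20.29, 47.22, 32.90], grand mean 34.462
SSB = Σnᵢ(x̄ᵢ−x̄)² = 2896.577; SSW = ΣΣ(x−x̄ᵢ)² = 665.884
MSB = 2896.577/2 = 1448.2887; MSW = 665.884/23 = 28.9515
F = MSB/MSW = 50.0247
df = (2, 23)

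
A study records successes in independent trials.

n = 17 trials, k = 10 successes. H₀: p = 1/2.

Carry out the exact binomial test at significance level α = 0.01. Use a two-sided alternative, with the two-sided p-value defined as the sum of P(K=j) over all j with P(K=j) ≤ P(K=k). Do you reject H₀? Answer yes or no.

Exact binomial: n=17, k=10, p₀=1/2=0.5000
P(X=j) = C(n,j)·p₀^j·(1−p₀)^(n−j); p = Σ P(X=j) over j with P(X=j) ≤ P(X=10)
p-value (two-sided) = 0.62906
At α=0.01: p ≥ α → fail to reject H₀

reject H₀: no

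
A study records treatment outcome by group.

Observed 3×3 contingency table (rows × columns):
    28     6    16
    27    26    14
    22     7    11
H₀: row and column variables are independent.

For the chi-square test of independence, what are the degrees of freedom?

df = (r−1)(c−1) = (3−1)·(3−1) = 4

degrees of freedom = 4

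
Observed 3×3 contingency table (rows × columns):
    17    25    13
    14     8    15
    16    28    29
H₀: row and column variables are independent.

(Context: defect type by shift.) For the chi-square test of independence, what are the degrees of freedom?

df = (r−1)(c−1) = (3−1)·(3−1) = 4

degrees of freedom = 4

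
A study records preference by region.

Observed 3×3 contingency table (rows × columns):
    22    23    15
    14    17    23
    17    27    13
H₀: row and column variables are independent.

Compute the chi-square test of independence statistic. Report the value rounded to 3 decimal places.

test statistic = 7.260

Row totals [60, 54, 57], col totals [53, 67, 51], n=171
χ² = (22−18.60)²/18.60 + (23−23.51)²/23.51 + (15−17.89)²/17.89 + (14−16.74)²/16.74 + (17−21.16)²/21.16 + (23−16.11)²/16.11 + (17−17.67)²/17.67 + (27−22.33)²/22.33 + (13−17.00)²/17.00 = 7.2599
df = 4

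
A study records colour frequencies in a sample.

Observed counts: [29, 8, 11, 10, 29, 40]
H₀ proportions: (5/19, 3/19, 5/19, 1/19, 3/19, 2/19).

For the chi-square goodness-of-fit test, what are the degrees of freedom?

degrees of freedom = 5

df = k − 1 = 6 − 1 = 5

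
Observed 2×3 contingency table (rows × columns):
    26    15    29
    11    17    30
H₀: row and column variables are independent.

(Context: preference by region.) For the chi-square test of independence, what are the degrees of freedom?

degrees of freedom = 2

df = (r−1)(c−1) = (2−1)·(3−1) = 2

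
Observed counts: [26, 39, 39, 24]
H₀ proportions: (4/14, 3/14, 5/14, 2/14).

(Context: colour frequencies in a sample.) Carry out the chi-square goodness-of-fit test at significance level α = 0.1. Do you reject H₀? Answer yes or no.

n = 128; E_i = n·p_i = [36.57, 27.43, 45.71, 18.29]
χ² = (26−36.57)²/36.57 + (39−27.43)²/27.43 + (39−45.71)²/45.71 + (24−18.29)²/18.29 = 10.7094
df = 3
p-value (upper-tail) = 0.01341
At α=0.1: p < α → reject H₀

reject H₀: yes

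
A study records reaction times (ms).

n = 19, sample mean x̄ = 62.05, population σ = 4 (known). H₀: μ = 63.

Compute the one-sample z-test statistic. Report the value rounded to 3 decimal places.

SE = σ/√n = 4/√19 = 0.9177
z = (x̄−μ₀)/SE = (62.05−63)/0.9177 = -1.0352

test statistic = -1.035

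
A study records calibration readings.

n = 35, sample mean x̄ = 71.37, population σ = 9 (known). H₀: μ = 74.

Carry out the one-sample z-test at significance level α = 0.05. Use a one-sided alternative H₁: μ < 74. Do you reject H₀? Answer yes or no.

reject H₀: yes

SE = σ/√n = 9/√35 = 1.5213
z = (x̄−μ₀)/SE = (71.37−74)/1.5213 = -1.7288
p-value (one-sided, H₁ less) = 0.04192
At α=0.05: p < α → reject H₀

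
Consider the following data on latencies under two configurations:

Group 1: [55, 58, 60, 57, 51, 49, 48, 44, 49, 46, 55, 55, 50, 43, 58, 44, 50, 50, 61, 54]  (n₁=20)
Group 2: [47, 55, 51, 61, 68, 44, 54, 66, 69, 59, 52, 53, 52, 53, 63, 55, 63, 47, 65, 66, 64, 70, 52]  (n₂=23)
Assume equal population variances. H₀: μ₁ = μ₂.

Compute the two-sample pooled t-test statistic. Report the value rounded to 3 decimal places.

x̄₁=51.850, s₁=5.451, n₁=20
x̄₂=57.783, s₂=7.734, n₂=23
s_p² = [19·5.451² + 22·7.734²]/41 = 45.8650
SE = √(s_p²·(1/20+1/23)) = 2.0706
t = (51.850−57.783)/2.0706 = -2.8652
df = 41

test statistic = -2.865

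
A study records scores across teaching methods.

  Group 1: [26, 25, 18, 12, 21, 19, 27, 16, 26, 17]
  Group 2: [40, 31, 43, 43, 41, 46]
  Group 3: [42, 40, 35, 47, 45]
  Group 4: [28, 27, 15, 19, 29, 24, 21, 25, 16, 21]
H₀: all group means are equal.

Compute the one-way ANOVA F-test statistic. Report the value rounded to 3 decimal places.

Group means [20.70, 40.67, 41.80, 22.50], grand mean 28.548
SSB = Σnᵢ(x̄ᵢ−x̄)² = 2740.944; SSW = ΣΣ(x−x̄ᵢ)² = 672.733
MSB = 2740.944/3 = 913.6480; MSW = 672.733/27 = 24.9160
F = MSB/MSW = 36.6691
df = (3, 27)

test statistic = 36.669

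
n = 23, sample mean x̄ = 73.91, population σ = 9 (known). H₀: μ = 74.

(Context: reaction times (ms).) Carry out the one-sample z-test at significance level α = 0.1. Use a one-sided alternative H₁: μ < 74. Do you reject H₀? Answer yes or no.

reject H₀: no

SE = σ/√n = 9/√23 = 1.8766
z = (x̄−μ₀)/SE = (73.91−74)/1.8766 = -0.0480
p-value (one-sided, H₁ less) = 0.48087
At α=0.1: p ≥ α → fail to reject H₀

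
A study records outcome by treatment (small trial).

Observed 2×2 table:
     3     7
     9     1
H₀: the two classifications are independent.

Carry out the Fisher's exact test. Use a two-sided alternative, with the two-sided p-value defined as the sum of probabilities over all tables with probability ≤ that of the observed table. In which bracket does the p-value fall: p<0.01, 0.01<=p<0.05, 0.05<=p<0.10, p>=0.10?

p-value bracket: 0.01<=p<0.05

Margins: r₁=10, r₂=10, c₁=12, c₂=8, n=20
p_obs = C(10,3)·C(10,9)/C(20,12); sum pmf over tables with pmf ≤ p_obs
p-value (two-sided) = 0.01977
→ bracket: 0.01<=p<0.05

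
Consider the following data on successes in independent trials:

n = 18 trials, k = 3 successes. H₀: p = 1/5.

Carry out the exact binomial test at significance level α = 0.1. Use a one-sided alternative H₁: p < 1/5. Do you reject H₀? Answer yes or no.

reject H₀: no

Exact binomial: n=18, k=3, p₀=1/5=0.2000
P(X≤3) from Σ C(n,i)·p₀^i·(1−p₀)^(n−i)
p-value (one-sided, H₁ less) = 0.50103
At α=0.1: p ≥ α → fail to reject H₀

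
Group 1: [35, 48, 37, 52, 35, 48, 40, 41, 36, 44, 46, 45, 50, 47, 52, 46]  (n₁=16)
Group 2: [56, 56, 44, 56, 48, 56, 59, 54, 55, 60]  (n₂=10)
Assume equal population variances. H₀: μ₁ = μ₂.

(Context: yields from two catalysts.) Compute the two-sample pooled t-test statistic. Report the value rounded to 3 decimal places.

test statistic = -4.747

x̄₁=43.875, s₁=5.852, n₁=16
x̄₂=54.400, s₂=4.858, n₂=10
s_p² = [15·5.852² + 9·4.858²]/24 = 30.2562
SE = √(s_p²·(1/16+1/10)) = 2.2173
t = (43.875−54.400)/2.2173 = -4.7467
df = 24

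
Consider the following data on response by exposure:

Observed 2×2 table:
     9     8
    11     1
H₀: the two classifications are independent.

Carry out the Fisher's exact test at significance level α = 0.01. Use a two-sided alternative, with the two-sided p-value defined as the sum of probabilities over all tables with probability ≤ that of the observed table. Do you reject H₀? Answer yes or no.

reject H₀: no

Margins: r₁=17, r₂=12, c₁=20, c₂=9, n=29
p_obs = C(17,9)·C(12,11)/C(29,20); sum pmf over tables with pmf ≤ p_obs
p-value (two-sided) = 0.04317
At α=0.01: p ≥ α → fail to reject H₀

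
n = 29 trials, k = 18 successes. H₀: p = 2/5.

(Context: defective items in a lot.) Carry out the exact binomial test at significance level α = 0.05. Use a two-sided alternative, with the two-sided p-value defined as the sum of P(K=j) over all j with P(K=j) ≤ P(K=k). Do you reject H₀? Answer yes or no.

Exact binomial: n=29, k=18, p₀=2/5=0.4000
P(X=j) = C(n,j)·p₀^j·(1−p₀)^(n−j); p = Σ P(X=j) over j with P(X=j) ≤ P(X=18)
p-value (two-sided) = 0.02144
At α=0.05: p < α → reject H₀

reject H₀: yes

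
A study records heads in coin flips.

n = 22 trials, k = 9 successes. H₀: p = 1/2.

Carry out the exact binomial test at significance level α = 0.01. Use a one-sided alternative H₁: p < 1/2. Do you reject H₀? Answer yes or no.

Exact binomial: n=22, k=9, p₀=1/2=0.5000
P(X≤9) from Σ C(n,i)·p₀^i·(1−p₀)^(n−i)
p-value (one-sided, H₁ less) = 0.26173
At α=0.01: p ≥ α → fail to reject H₀

reject H₀: no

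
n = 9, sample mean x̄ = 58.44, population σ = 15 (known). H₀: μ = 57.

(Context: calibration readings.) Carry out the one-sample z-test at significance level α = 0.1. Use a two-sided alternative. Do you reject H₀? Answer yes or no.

reject H₀: no

SE = σ/√n = 15/√9 = 5.0000
z = (x̄−μ₀)/SE = (58.44−57)/5.0000 = 0.2880
p-value (two-sided) = 0.77335
At α=0.1: p ≥ α → fail to reject H₀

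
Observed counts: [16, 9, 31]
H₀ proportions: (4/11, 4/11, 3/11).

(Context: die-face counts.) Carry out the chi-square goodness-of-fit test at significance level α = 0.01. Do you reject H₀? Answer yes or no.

n = 56; E_i = n·p_i = [20.36, 20.36, 15.27]
χ² = (16−20.36)²/20.36 + (9−20.36)²/20.36 + (31−15.27)²/15.27 = 23.4717
df = 2
p-value (upper-tail) = 0.00001
At α=0.01: p < α → reject H₀

reject H₀: yes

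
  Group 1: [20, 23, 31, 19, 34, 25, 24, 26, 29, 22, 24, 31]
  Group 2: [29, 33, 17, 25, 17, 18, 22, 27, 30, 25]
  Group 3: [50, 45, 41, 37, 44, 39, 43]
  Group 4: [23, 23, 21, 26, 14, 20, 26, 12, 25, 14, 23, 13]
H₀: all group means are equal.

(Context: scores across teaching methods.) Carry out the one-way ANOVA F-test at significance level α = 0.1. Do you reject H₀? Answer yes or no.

Group means [25.67, 24.30, 42.71, 20.00], grand mean 26.585
SSB = Σnᵢ(x̄ᵢ−x̄)² = 2403.756; SSW = ΣΣ(x−x̄ᵢ)² = 950.195
MSB = 2403.756/3 = 801.2520; MSW = 950.195/37 = 25.6810
F = MSB/MSW = 31.2002
df = (3, 37)
p-value (upper-tail) = 0.00000
At α=0.1: p < α → reject H₀

reject H₀: yes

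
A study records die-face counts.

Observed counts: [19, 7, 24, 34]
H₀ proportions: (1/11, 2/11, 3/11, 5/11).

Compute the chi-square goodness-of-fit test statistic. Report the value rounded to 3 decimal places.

n = 84; E_i = n·p_i = [7.64, 15.27, 22.91, 38.18]
χ² = (19−7.64)²/7.64 + (7−15.27)²/15.27 + (24−22.91)²/22.91 + (34−38.18)²/38.18 = 21.9012
df = 3

test statistic = 21.901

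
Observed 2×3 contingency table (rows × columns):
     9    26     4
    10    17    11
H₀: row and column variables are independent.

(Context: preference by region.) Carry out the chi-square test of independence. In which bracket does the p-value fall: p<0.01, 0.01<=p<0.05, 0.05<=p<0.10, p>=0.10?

p-value bracket: 0.05<=p<0.10

Row totals [39, 38], col totals [19, 43, 15], n=77
χ² = (9−9.62)²/9.62 + (26−21.78)²/21.78 + (4−7.60)²/7.60 + (10−9.38)²/9.38 + (17−21.22)²/21.22 + (11−7.40)²/7.40 = 5.1909
df = 2
p-value (upper-tail) = 0.07461
→ bracket: 0.05<=p<0.10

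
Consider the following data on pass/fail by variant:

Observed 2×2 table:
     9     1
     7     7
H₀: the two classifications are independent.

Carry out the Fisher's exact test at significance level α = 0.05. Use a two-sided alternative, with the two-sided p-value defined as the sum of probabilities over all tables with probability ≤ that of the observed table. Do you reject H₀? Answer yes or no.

reject H₀: no

Margins: r₁=10, r₂=14, c₁=16, c₂=8, n=24
p_obs = C(10,9)·C(14,7)/C(24,16); sum pmf over tables with pmf ≤ p_obs
p-value (two-sided) = 0.07908
At α=0.05: p ≥ α → fail to reject H₀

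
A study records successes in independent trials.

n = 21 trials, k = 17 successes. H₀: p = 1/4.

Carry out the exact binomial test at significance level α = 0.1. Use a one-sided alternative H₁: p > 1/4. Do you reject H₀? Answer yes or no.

reject H₀: yes

Exact binomial: n=21, k=17, p₀=1/4=0.2500
P(X≥17) from Σ C(n,i)·p₀^i·(1−p₀)^(n−i)
p-value (one-sided, H₁ greater) = 0.00000
At α=0.1: p < α → reject H₀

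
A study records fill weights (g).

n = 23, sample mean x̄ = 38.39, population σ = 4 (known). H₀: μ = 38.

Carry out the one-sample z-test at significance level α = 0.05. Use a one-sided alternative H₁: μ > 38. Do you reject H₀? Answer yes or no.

SE = σ/√n = 4/√23 = 0.8341
z = (x̄−μ₀)/SE = (38.39−38)/0.8341 = 0.4676
p-value (one-sided, H₁ greater) = 0.32004
At α=0.05: p ≥ α → fail to reject H₀

reject H₀: no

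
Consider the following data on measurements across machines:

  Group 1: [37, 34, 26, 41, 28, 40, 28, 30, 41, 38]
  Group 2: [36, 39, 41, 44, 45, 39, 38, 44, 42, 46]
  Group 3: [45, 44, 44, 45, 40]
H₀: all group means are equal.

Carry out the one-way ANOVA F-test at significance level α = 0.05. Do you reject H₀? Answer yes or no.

reject H₀: yes

Group means [34.30, 41.40, 43.60], grand mean 39.000
SSB = Σnᵢ(x̄ᵢ−x̄)² = 384.300; SSW = ΣΣ(x−x̄ᵢ)² = 427.700
MSB = 384.300/2 = 192.1500; MSW = 427.700/22 = 19.4409
F = MSB/MSW = 9.8838
df = (2, 22)
p-value (upper-tail) = 0.00087
At α=0.05: p < α → reject H₀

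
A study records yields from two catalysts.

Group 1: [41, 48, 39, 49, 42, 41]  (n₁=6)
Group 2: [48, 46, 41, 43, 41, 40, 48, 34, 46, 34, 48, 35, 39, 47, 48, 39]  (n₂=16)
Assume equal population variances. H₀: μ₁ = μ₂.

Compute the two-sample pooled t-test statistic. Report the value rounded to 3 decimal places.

x̄₁=43.333, s₁=4.131, n₁=6
x̄₂=42.312, s₂=5.173, n₂=16
s_p² = [5·4.131² + 15·5.173²]/20 = 24.3385
SE = √(s_p²·(1/6+1/16)) = 2.3617
t = (43.333−42.312)/2.3617 = 0.4322
df = 20

test statistic = 0.432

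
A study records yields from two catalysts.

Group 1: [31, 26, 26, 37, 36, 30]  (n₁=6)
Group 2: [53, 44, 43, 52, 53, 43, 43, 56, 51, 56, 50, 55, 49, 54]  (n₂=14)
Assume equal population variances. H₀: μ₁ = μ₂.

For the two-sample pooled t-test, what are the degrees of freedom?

df = n₁ + n₂ − 2 = 6 + 14 − 2 = 18

degrees of freedom = 18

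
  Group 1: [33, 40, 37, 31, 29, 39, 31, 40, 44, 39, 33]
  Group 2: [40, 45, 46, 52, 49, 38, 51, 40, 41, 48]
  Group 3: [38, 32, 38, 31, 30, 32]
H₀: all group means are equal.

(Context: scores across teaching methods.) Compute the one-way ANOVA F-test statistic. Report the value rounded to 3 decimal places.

Group means [36.00, 45.00, 33.50], grand mean 38.778
SSB = Σnᵢ(x̄ᵢ−x̄)² = 639.167; SSW = ΣΣ(x−x̄ᵢ)² = 521.500
MSB = 639.167/2 = 319.5833; MSW = 521.500/24 = 21.7292
F = MSB/MSW = 14.7076
df = (2, 24)

test statistic = 14.708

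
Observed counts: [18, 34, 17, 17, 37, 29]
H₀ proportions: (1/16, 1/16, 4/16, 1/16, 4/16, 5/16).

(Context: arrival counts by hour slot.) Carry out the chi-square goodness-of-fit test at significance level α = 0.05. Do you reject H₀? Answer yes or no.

n = 152; E_i = n·p_i = [9.50, 9.50, 38.00, 9.50, 38.00, 47.50]
χ² = (18−9.50)²/9.50 + (34−9.50)²/9.50 + (17−38.00)²/38.00 + (17−9.50)²/9.50 + (37−38.00)²/38.00 + (29−47.50)²/47.50 = 95.5474
df = 5
p-value (upper-tail) = 0.00000
At α=0.05: p < α → reject H₀

reject H₀: yes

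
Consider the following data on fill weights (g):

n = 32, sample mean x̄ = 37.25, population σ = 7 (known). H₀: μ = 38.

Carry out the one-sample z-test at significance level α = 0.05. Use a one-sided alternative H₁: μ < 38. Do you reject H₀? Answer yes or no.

reject H₀: no

SE = σ/√n = 7/√32 = 1.2374
z = (x̄−μ₀)/SE = (37.25−38)/1.2374 = -0.6061
p-value (one-sided, H₁ less) = 0.27223
At α=0.05: p ≥ α → fail to reject H₀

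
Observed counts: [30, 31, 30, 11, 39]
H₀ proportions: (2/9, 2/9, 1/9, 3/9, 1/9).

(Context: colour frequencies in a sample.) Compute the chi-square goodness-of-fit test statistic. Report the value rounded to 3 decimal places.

test statistic = 75.500

n = 141; E_i = n·p_i = [31.33, 31.33, 15.67, 47.00, 15.67]
χ² = (30−31.33)²/31.33 + (31−31.33)²/31.33 + (30−15.67)²/15.67 + (11−47.00)²/47.00 + (39−15.67)²/15.67 = 75.5000
df = 4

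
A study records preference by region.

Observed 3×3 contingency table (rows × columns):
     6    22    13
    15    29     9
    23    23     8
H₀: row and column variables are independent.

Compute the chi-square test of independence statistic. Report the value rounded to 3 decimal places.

Row totals [41, 53, 54], col totals [44, 74, 30], n=148
χ² = (6−12.19)²/12.19 + (22−20.50)²/20.50 + (13−8.31)²/8.31 + (15−15.76)²/15.76 + (29−26.50)²/26.50 + (9−10.74)²/10.74 + (23−16.05)²/16.05 + (23−27.00)²/27.00 + (8−10.95)²/10.95 = 10.8439
df = 4

test statistic = 10.844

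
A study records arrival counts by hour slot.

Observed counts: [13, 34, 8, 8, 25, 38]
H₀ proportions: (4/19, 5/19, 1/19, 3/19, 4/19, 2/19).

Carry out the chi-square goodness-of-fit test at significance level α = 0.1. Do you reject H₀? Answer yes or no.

reject H₀: yes

n = 126; E_i = n·p_i = [26.53, 33.16, 6.63, 19.89, 26.53, 13.26]
χ² = (13−26.53)²/26.53 + (34−33.16)²/33.16 + (8−6.63)²/6.63 + (8−19.89)²/19.89 + (25−26.53)²/26.53 + (38−13.26)²/13.26 = 60.5368
df = 5
p-value (upper-tail) = 0.00000
At α=0.1: p < α → reject H₀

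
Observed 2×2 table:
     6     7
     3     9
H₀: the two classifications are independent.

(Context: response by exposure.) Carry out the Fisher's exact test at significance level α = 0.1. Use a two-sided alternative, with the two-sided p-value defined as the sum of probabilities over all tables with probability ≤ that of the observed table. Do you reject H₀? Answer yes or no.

reject H₀: no

Margins: r₁=13, r₂=12, c₁=9, c₂=16, n=25
p_obs = C(13,6)·C(12,3)/C(25,9); sum pmf over tables with pmf ≤ p_obs
p-value (two-sided) = 0.41098
At α=0.1: p ≥ α → fail to reject H₀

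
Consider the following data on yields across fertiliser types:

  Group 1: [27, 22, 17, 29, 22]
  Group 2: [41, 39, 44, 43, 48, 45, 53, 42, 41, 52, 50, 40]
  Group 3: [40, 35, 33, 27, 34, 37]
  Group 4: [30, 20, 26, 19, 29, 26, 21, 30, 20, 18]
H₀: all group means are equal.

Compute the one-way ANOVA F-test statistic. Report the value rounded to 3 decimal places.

test statistic = 44.598

Group means [23.40, 44.83, 34.33, 23.90], grand mean 33.333
SSB = Σnᵢ(x̄ᵢ−x̄)² = 2976.233; SSW = ΣΣ(x−x̄ᵢ)² = 645.100
MSB = 2976.233/3 = 992.0778; MSW = 645.100/29 = 22.2448
F = MSB/MSW = 44.5981
df = (3, 29)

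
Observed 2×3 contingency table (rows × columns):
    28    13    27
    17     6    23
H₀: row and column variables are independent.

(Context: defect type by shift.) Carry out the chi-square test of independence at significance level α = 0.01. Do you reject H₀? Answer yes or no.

Row totals [68, 46], col totals [45, 19, 50], n=114
χ² = (28−26.84)²/26.84 + (13−11.33)²/11.33 + (27−29.82)²/29.82 + (17−18.16)²/18.16 + (6−7.67)²/7.67 + (23−20.18)²/20.18 = 1.3941
df = 2
p-value (upper-tail) = 0.49804
At α=0.01: p ≥ α → fail to reject H₀

reject H₀: no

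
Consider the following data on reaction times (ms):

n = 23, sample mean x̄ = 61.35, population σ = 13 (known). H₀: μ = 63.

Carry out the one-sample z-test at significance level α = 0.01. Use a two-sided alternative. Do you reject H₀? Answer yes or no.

SE = σ/√n = 13/√23 = 2.7107
z = (x̄−μ₀)/SE = (61.35−63)/2.7107 = -0.6087
p-value (two-sided) = 0.54272
At α=0.01: p ≥ α → fail to reject H₀

reject H₀: no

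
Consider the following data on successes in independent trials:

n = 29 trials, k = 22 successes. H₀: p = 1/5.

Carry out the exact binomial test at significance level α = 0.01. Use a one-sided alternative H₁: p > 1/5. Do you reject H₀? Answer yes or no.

reject H₀: yes

Exact binomial: n=29, k=22, p₀=1/5=0.2000
P(X≥22) from Σ C(n,i)·p₀^i·(1−p₀)^(n−i)
p-value (one-sided, H₁ greater) = 0.00000
At α=0.01: p < α → reject H₀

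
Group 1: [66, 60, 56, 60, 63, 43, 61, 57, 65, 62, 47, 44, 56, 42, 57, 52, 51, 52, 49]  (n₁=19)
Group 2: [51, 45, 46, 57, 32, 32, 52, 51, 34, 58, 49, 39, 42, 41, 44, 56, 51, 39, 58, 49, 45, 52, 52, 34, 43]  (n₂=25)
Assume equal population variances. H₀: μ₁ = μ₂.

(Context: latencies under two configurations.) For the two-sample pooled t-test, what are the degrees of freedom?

degrees of freedom = 42

df = n₁ + n₂ − 2 = 19 + 25 − 2 = 42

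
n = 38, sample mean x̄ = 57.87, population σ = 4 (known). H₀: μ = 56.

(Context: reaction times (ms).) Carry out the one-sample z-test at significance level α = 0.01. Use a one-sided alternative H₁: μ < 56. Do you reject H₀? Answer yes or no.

SE = σ/√n = 4/√38 = 0.6489
z = (x̄−μ₀)/SE = (57.87−56)/0.6489 = 2.8819
p-value (one-sided, H₁ less) = 0.99802
At α=0.01: p ≥ α → fail to reject H₀

reject H₀: no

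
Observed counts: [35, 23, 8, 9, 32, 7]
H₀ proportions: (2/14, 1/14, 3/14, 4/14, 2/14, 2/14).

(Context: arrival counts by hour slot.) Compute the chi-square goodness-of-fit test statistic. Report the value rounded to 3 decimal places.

test statistic = 97.177

n = 114; E_i = n·p_i = [16.29, 8.14, 24.43, 32.57, 16.29, 16.29]
χ² = (35−16.29)²/16.29 + (23−8.14)²/8.14 + (8−24.43)²/24.43 + (9−32.57)²/32.57 + (32−16.29)²/16.29 + (7−16.29)²/16.29 = 97.1769
df = 5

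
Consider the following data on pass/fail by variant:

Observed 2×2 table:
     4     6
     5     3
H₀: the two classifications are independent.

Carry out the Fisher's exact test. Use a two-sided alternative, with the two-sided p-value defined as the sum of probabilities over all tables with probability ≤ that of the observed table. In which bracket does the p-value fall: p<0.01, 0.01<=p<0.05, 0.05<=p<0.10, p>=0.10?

p-value bracket: p>=0.10

Margins: r₁=10, r₂=8, c₁=9, c₂=9, n=18
p_obs = C(10,4)·C(8,5)/C(18,9); sum pmf over tables with pmf ≤ p_obs
p-value (two-sided) = 0.63719
→ bracket: p>=0.10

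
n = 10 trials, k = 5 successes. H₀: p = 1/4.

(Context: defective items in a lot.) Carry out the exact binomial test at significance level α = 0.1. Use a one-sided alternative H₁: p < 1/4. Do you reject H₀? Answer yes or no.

Exact binomial: n=10, k=5, p₀=1/4=0.2500
P(X≤5) from Σ C(n,i)·p₀^i·(1−p₀)^(n−i)
p-value (one-sided, H₁ less) = 0.98027
At α=0.1: p ≥ α → fail to reject H₀

reject H₀: no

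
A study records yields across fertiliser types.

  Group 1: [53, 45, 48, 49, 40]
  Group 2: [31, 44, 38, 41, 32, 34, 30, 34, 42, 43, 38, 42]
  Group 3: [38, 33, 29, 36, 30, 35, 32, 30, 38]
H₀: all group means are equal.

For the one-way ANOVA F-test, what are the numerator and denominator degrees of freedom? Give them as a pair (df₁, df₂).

k = 3 groups, N = 26 total
df = (k−1, N−k) = (3−1, 26−3) = (2, 23)

degrees of freedom = [2, 23]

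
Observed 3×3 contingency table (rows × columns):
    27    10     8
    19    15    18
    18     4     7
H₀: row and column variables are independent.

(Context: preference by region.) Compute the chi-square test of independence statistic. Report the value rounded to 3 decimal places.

test statistic = 8.081

Row totals [45, 52, 29], col totals [64, 29, 33], n=126
χ² = (27−22.86)²/22.86 + (10−10.36)²/10.36 + (8−11.79)²/11.79 + (19−26.41)²/26.41 + (15−11.97)²/11.97 + (18−13.62)²/13.62 + (18−14.73)²/14.73 + (4−6.67)²/6.67 + (7−7.60)²/7.60 = 8.0811
df = 4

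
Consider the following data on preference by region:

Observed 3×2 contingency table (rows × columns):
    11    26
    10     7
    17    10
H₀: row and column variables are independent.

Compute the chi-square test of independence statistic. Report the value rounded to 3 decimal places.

test statistic = 8.148

Row totals [37, 17, 27], col totals [38, 43], n=81
χ² = (11−17.36)²/17.36 + (26−19.64)²/19.64 + (10−7.98)²/7.98 + (7−9.02)²/9.02 + (17−12.67)²/12.67 + (10−14.33)²/14.33 = 8.1477
df = 2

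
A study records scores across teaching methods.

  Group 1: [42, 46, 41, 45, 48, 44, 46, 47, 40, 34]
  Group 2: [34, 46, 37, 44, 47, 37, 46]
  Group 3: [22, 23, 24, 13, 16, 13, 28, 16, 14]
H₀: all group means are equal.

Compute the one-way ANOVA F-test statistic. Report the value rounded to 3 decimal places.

test statistic = 66.695

Group means [43.30, 41.57, 18.78], grand mean 34.346
SSB = Σnᵢ(x̄ᵢ−x̄)² = 3348.515; SSW = ΣΣ(x−x̄ᵢ)² = 577.370
MSB = 3348.515/2 = 1674.2574; MSW = 577.370/23 = 25.1030
F = MSB/MSW = 66.6954
df = (2, 23)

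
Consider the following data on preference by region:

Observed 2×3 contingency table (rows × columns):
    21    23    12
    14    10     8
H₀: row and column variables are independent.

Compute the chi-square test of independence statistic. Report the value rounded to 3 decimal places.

Row totals [56, 32], col totals [35, 33, 20], n=88
χ² = (21−22.27)²/22.27 + (23−21.00)²/21.00 + (12−12.73)²/12.73 + (14−12.73)²/12.73 + (10−12.00)²/12.00 + (8−7.27)²/7.27 = 0.8381
df = 2

test statistic = 0.838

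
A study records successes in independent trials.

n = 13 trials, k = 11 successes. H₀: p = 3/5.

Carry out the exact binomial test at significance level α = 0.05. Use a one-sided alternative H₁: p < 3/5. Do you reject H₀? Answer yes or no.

Exact binomial: n=13, k=11, p₀=3/5=0.6000
P(X≤11) from Σ C(n,i)·p₀^i·(1−p₀)^(n−i)
p-value (one-sided, H₁ less) = 0.98737
At α=0.05: p ≥ α → fail to reject H₀

reject H₀: no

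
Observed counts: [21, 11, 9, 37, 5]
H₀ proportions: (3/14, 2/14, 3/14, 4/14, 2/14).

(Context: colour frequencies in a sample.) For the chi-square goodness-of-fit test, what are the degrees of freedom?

degrees of freedom = 4

df = k − 1 = 5 − 1 = 4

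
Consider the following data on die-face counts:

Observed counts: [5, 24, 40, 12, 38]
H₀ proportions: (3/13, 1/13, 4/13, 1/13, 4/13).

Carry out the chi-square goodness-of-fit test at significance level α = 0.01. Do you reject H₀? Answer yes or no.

n = 119; E_i = n·p_i = [27.46, 9.15, 36.62, 9.15, 36.62]
χ² = (5−27.46)²/27.46 + (24−9.15)²/9.15 + (40−36.62)²/36.62 + (12−9.15)²/9.15 + (38−36.62)²/36.62 = 43.7003
df = 4
p-value (upper-tail) = 0.00000
At α=0.01: p < α → reject H₀

reject H₀: yes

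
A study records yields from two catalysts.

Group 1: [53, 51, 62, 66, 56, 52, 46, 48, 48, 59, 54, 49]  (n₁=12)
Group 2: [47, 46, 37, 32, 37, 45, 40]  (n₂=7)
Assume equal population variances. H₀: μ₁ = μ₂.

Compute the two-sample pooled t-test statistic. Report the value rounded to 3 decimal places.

test statistic = 4.633

x̄₁=53.667, s₁=6.110, n₁=12
x̄₂=40.571, s₂=5.623, n₂=7
s_p² = [11·6.110² + 6·5.623²]/17 = 35.3165
SE = √(s_p²·(1/12+1/7)) = 2.8264
t = (53.667−40.571)/2.8264 = 4.6333
df = 17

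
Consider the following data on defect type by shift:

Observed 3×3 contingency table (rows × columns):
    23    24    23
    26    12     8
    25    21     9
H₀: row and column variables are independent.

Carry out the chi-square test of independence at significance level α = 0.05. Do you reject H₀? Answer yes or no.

reject H₀: no

Row totals [70, 46, 55], col totals [74, 57, 40], n=171
χ² = (23−30.29)²/30.29 + (24−23.33)²/23.33 + (23−16.37)²/16.37 + (26−19.91)²/19.91 + (12−15.33)²/15.33 + (8−10.76)²/10.76 + (25−23.80)²/23.80 + (21−18.33)²/18.33 + (9−12.87)²/12.87 = 9.3633
df = 4
p-value (upper-tail) = 0.05263
At α=0.05: p ≥ α → fail to reject H₀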